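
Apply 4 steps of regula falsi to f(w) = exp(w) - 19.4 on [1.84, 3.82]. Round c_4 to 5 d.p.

2.94025

f(1.840000) = -13.103462, f(3.820000) = 26.204208
step 1: c = 2.500046, f(c) = -7.216951 < 0 → new bracket [2.500046, 3.820000]
step 2: c = 2.785076, f(c) = -3.198951 < 0 → new bracket [2.785076, 3.820000]
step 3: c = 2.897672, f(c) = -1.268119 < 0 → new bracket [2.897672, 3.820000]
step 4: c = 2.940246, f(c) = -0.479494 < 0 → new bracket [2.940246, 3.820000]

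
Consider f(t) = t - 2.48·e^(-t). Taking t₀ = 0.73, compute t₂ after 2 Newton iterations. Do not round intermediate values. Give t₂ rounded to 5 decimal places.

0.95462

Newton update: t ← t − f(t)/f'(t).
f'(t) = 1 + 2.48·e^(-t)
t_0 = 0.730000: f = -0.465134, f' = 2.195134 → t_1 = 0.730000 - (-0.465134)/(2.195134) = 0.941893
t_1 = 0.941893: f = -0.025031, f' = 1.966925 → t_2 = 0.941893 - (-0.025031)/(1.966925) = 0.954619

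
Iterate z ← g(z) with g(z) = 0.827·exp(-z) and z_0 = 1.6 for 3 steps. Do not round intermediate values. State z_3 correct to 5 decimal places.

z_1 = g(1.600000) = 0.166968
z_2 = g(0.166968) = 0.699829
z_3 = g(0.699829) = 0.410746

0.41075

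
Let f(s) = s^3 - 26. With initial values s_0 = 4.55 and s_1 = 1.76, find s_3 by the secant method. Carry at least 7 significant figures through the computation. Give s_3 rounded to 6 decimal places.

f(s_0) = 68.196375, f(s_1) = -20.548224
s_2 = 1.760000 - (-20.548224)·(1.760000 - 4.550000)/(-20.548224 - (68.196375)) = 2.406006; f(s_2) = -12.071956
s_3 = 2.406006 - (-12.071956)·(2.406006 - 1.760000)/(-12.071956 - (-20.548224)) = 3.326052; f(s_3) = 10.794856

3.326052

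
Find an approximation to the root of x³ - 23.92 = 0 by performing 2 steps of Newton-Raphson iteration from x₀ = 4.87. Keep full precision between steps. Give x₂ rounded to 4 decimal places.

3.0097

Newton update: x ← x − f(x)/f'(x).
f'(x) = 3x²
x_0 = 4.870000: f = 91.581303, f' = 71.150700 → x_1 = 4.870000 - (91.581303)/(71.150700) = 3.582855
x_1 = 3.582855: f = 22.072553, f' = 38.510539 → x_2 = 3.582855 - (22.072553)/(38.510539) = 3.009698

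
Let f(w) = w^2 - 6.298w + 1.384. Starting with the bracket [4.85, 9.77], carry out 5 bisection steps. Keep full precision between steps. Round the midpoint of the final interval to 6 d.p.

f(4.850000) = -5.638800, f(9.770000) = 35.305440 (opposite signs)
step 1: m = 7.310000, f(m) = 8.781720 > 0 → root in [4.850000, 7.310000]
step 2: m = 6.080000, f(m) = 0.058560 > 0 → root in [4.850000, 6.080000]
step 3: m = 5.465000, f(m) = -3.168345 < 0 → root in [5.465000, 6.080000]
step 4: m = 5.772500, f(m) = -1.649449 < 0 → root in [5.772500, 6.080000]
step 5: m = 5.926250, f(m) = -0.819083 < 0 → root in [5.926250, 6.080000]
Midpoint of [5.926250, 6.080000] = 6.003125

6.003125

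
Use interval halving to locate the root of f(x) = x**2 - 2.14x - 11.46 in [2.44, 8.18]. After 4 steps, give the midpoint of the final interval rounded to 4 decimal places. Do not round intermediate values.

f(2.440000) = -10.728000, f(8.180000) = 37.947200 (opposite signs)
step 1: m = 5.310000, f(m) = 5.372700 > 0 → root in [2.440000, 5.310000]
step 2: m = 3.875000, f(m) = -4.736875 < 0 → root in [3.875000, 5.310000]
step 3: m = 4.592500, f(m) = -0.196894 < 0 → root in [4.592500, 5.310000]
step 4: m = 4.951250, f(m) = 2.459202 > 0 → root in [4.592500, 4.951250]
Midpoint of [4.592500, 4.951250] = 4.771875

4.7719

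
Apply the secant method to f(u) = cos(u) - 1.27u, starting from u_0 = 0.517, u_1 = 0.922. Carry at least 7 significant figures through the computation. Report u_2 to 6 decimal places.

0.627530

Secant update: u_(k+1) = u_k − f(u_k)·(u_k − u_(k-1))/(f(u_k) − f(u_(k-1))).
f(u_0) = 0.212716, f(u_1) = -0.566712
u_2 = 0.922000 - (-0.566712)·(0.922000 - 0.517000)/(-0.566712 - (0.212716)) = 0.627530; f(u_2) = 0.012518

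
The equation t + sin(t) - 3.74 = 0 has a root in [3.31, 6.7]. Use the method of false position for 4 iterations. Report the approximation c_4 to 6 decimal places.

4.627032

f(3.310000) = -0.597612, f(6.700000) = 3.364850
step 1: c = 3.821275, f(c) = -0.547271 < 0 → new bracket [3.821275, 6.700000]
step 2: c = 4.223983, f(c) = -0.399099 < 0 → new bracket [4.223983, 6.700000]
step 3: c = 4.486520, f(c) = -0.228080 < 0 → new bracket [4.486520, 6.700000]
step 4: c = 4.627032, f(c) = -0.109327 < 0 → new bracket [4.627032, 6.700000]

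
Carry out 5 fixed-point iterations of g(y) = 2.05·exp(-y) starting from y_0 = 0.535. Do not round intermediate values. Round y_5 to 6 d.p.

y_1 = g(0.535000) = 1.200622
y_2 = g(1.200622) = 0.617064
y_3 = g(0.617064) = 1.106028
y_4 = g(1.106028) = 0.678284
y_5 = g(0.678284) = 1.040348

1.040348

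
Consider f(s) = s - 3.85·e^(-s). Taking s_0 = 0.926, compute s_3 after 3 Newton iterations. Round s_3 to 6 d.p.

f'(s) = 1 + 3.85·e^(-s)
s_0 = 0.926000: f = -0.599120, f' = 2.525120 → s_1 = 0.926000 - (-0.599120)/(2.525120) = 1.163264
s_1 = 1.163264: f = -0.039725, f' = 2.202989 → s_2 = 1.163264 - (-0.039725)/(2.202989) = 1.181296
s_2 = 1.181296: f = -0.000194, f' = 2.181491 → s_3 = 1.181296 - (-0.000194)/(2.181491) = 1.181385

1.181385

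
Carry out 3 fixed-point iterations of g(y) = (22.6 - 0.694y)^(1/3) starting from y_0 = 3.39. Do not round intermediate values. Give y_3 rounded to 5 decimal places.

y_1 = g(3.390000) = 2.725562
y_2 = g(2.725562) = 2.746097
y_3 = g(2.746097) = 2.745467

2.74547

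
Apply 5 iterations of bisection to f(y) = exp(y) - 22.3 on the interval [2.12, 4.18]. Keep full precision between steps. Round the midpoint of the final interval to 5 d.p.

f(2.120000) = -13.968863, f(4.180000) = 43.065853 (opposite signs)
step 1: m = 3.150000, f(m) = 1.036065 > 0 → root in [2.120000, 3.150000]
step 2: m = 2.635000, f(m) = -8.356688 < 0 → root in [2.635000, 3.150000]
step 3: m = 2.892500, f(m) = -4.261651 < 0 → root in [2.892500, 3.150000]
step 4: m = 3.021250, f(m) = -1.783078 < 0 → root in [3.021250, 3.150000]
step 5: m = 3.085625, f(m) = -0.418862 < 0 → root in [3.085625, 3.150000]
Midpoint of [3.085625, 3.150000] = 3.117813

3.11781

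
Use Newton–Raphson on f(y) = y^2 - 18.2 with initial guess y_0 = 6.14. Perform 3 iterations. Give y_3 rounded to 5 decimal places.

4.26616

Newton update: y ← y − f(y)/f'(y).
f'(y) = 2y
y_0 = 6.140000: f = 19.499600, f' = 12.280000 → y_1 = 6.140000 - (19.499600)/(12.280000) = 4.552085
y_1 = 4.552085: f = 2.521475, f' = 9.104169 → y_2 = 4.552085 - (2.521475)/(9.104169) = 4.275126
y_2 = 4.275126: f = 0.076706, f' = 8.550253 → y_3 = 4.275126 - (0.076706)/(8.550253) = 4.266155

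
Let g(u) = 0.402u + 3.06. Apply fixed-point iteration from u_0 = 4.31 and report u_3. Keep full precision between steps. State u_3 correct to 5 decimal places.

u_1 = g(4.310000) = 4.792620
u_2 = g(4.792620) = 4.986633
u_3 = g(4.986633) = 5.064627

5.06463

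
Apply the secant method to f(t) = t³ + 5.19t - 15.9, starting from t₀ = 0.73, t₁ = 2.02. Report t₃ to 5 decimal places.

1.84309

f(t_0) = -11.722283, f(t_1) = 2.826208
t_2 = 2.020000 - (2.826208)·(2.020000 - 0.730000)/(2.826208 - (-11.722283)) = 1.769403; f(t_2) = -1.177175
t_3 = 1.769403 - (-1.177175)·(1.769403 - 2.020000)/(-1.177175 - (2.826208)) = 1.843090; f(t_3) = -0.073425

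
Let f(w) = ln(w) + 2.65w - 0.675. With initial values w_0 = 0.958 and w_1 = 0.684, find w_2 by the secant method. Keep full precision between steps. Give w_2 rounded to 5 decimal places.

0.48867

f(w_0) = 1.820792, f(w_1) = 0.757803
w_2 = 0.684000 - (0.757803)·(0.684000 - 0.958000)/(0.757803 - (1.820792)) = 0.488666; f(w_2) = -0.096111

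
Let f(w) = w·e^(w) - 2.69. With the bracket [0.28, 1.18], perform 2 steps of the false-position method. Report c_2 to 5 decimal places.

False-position update: c = (a·f(b) − b·f(a))/(f(b) − f(a)); replace the endpoint whose sign matches f(c).
f(0.280000) = -2.319524, f(1.180000) = 1.150162
step 1: c = 0.881660, f(c) = -0.560874 < 0 → new bracket [0.881660, 1.180000]
step 2: c = 0.979455, f(c) = -0.081705 < 0 → new bracket [0.979455, 1.180000]

0.97946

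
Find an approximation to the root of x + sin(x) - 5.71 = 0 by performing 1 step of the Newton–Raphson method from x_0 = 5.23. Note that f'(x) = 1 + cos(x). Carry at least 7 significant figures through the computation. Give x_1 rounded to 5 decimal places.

x_0 = 5.230000: f = -1.349004, f' = 1.494806 → x_1 = 5.230000 - (-1.349004)/(1.494806) = 6.132461

6.13246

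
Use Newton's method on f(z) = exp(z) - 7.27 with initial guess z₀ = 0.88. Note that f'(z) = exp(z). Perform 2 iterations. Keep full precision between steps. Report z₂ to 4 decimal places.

z_0 = 0.880000: f = -4.859100, f' = 2.410900 → z_1 = 0.880000 - (-4.859100)/(2.410900) = 2.895472
z_1 = 2.895472: f = 10.822035, f' = 18.092035 → z_2 = 2.895472 - (10.822035)/(18.092035) = 2.297306

2.2973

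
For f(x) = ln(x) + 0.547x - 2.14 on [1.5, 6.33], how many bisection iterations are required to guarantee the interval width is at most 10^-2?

Initial width b − a = 6.33 − 1.5 = 4.830000.
After n steps the width is (b−a)/2^n; need (b−a)/2^n ≤ 10^-2.
So n ≥ log₂(4.830000/10^-2) = log₂(483.0000) ≈ 8.9159.
Hence n = 9.

9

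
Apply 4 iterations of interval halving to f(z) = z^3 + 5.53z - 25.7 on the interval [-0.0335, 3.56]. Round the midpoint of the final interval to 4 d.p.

f(-0.033500) = -25.885293, f(3.560000) = 39.104816 (opposite signs)
step 1: m = 1.763250, f(m) = -10.467194 < 0 → root in [1.763250, 3.560000]
step 2: m = 2.661625, f(m) = 7.874397 > 0 → root in [1.763250, 2.661625]
step 3: m = 2.212438, f(m) = -2.635605 < 0 → root in [2.212438, 2.661625]
step 4: m = 2.437031, f(m) = 2.250607 > 0 → root in [2.212438, 2.437031]
Midpoint of [2.212438, 2.437031] = 2.324734

2.3247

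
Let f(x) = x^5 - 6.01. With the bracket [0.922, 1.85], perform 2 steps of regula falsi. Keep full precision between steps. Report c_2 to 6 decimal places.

False-position update: c = (a·f(b) − b·f(a))/(f(b) − f(a)); replace the endpoint whose sign matches f(c).
f(0.922000) = -5.343723, f(1.850000) = 15.659987
step 1: c = 1.158100, f(c) = -3.926803 < 0 → new bracket [1.158100, 1.850000]
step 2: c = 1.296814, f(c) = -2.342350 < 0 → new bracket [1.296814, 1.850000]

1.296814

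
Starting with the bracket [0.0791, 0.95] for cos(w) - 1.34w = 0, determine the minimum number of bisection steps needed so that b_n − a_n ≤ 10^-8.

Initial width b − a = 0.95 − 0.0791 = 0.870900.
After n steps the width is (b−a)/2^n; need (b−a)/2^n ≤ 10^-8.
So n ≥ log₂(0.870900/10^-8) = log₂(87090000.0000) ≈ 26.3760.
Hence n = 27.

27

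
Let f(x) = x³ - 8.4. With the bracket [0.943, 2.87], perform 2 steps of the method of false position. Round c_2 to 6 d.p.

False-position update: c = (a·f(b) − b·f(a))/(f(b) − f(a)); replace the endpoint whose sign matches f(c).
f(0.943000) = -7.561438, f(2.870000) = 15.239903
step 1: c = 1.582037, f(c) = -4.440416 < 0 → new bracket [1.582037, 2.870000]
step 2: c = 1.872636, f(c) = -1.833102 < 0 → new bracket [1.872636, 2.870000]

1.872636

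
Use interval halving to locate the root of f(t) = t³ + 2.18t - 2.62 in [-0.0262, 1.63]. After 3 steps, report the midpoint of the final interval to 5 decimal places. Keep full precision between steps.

f(-0.026200) = -2.677134, f(1.630000) = 5.264147 (opposite signs)
step 1: m = 0.801900, f(m) = -0.356201 < 0 → root in [0.801900, 1.630000]
step 2: m = 1.215950, f(m) = 1.828595 > 0 → root in [0.801900, 1.215950]
step 3: m = 1.008925, f(m) = 0.606471 > 0 → root in [0.801900, 1.008925]
Midpoint of [0.801900, 1.008925] = 0.905412

0.90541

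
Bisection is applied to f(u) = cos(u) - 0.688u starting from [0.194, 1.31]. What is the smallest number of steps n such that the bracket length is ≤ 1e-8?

Initial width b − a = 1.31 − 0.194 = 1.116000.
After n steps the width is (b−a)/2^n; need (b−a)/2^n ≤ 1e-8.
So n ≥ log₂(1.116000/1e-8) = log₂(111600000.0000) ≈ 26.7338.
Hence n = 27.

27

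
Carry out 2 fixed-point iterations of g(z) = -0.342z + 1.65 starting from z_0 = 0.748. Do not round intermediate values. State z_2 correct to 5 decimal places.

z_1 = g(0.748000) = 1.394184
z_2 = g(1.394184) = 1.173189

1.17319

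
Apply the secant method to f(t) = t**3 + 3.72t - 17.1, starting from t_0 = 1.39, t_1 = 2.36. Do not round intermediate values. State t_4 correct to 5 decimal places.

f(t_0) = -9.243581, f(t_1) = 4.823456
t_2 = 2.360000 - (4.823456)·(2.360000 - 1.390000)/(4.823456 - (-9.243581)) = 2.027396; f(t_2) = -1.224811
t_3 = 2.027396 - (-1.224811)·(2.027396 - 2.360000)/(-1.224811 - (4.823456)) = 2.094750; f(t_3) = -0.115808
t_4 = 2.094750 - (-0.115808)·(2.094750 - 2.027396)/(-0.115808 - (-1.224811)) = 2.101784; f(t_4) = 0.003256

2.10178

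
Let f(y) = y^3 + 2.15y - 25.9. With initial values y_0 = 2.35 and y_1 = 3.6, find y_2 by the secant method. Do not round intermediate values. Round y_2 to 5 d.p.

2.62050

Secant update: y_(k+1) = y_k − f(y_k)·(y_k − y_(k-1))/(f(y_k) − f(y_(k-1))).
f(y_0) = -7.869625, f(y_1) = 28.496000
y_2 = 3.600000 - (28.496000)·(3.600000 - 2.350000)/(28.496000 - (-7.869625)) = 2.620504; f(y_2) = -2.270817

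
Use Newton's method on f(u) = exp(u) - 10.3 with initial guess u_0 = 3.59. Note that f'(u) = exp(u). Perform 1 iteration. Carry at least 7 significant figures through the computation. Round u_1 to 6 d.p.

u_0 = 3.590000: f = 25.934076, f' = 36.234076 → u_1 = 3.590000 - (25.934076)/(36.234076) = 2.874263

2.874263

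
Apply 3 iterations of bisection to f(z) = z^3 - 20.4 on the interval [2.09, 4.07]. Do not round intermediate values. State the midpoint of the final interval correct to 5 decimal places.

f(2.090000) = -11.270671, f(4.070000) = 47.019143 (opposite signs)
step 1: m = 3.080000, f(m) = 8.818112 > 0 → root in [2.090000, 3.080000]
step 2: m = 2.585000, f(m) = -3.126448 < 0 → root in [2.585000, 3.080000]
step 3: m = 2.832500, f(m) = 2.325307 > 0 → root in [2.585000, 2.832500]
Midpoint of [2.585000, 2.832500] = 2.708750

2.70875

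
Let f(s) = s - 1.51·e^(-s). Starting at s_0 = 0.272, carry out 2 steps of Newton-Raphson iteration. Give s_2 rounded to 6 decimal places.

0.728164

f'(s) = 1 + 1.51·e^(-s)
s_0 = 0.272000: f = -0.878400, f' = 2.150400 → s_1 = 0.272000 - (-0.878400)/(2.150400) = 0.680482
s_1 = 0.680482: f = -0.084141, f' = 1.764623 → s_2 = 0.680482 - (-0.084141)/(1.764623) = 0.728164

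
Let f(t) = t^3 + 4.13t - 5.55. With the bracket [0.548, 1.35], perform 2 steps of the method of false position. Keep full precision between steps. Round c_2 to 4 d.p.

1.0499

f(0.548000) = -3.122193, f(1.350000) = 2.485875
step 1: c = 0.994499, f(c) = -0.459129 < 0 → new bracket [0.994499, 1.350000]
step 2: c = 1.049922, f(c) = -0.056453 < 0 → new bracket [1.049922, 1.350000]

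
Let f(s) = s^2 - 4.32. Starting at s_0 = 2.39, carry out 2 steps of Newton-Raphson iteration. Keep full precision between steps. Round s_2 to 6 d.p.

Newton update: s ← s − f(s)/f'(s).
f'(s) = 2s
s_0 = 2.390000: f = 1.392100, f' = 4.780000 → s_1 = 2.390000 - (1.392100)/(4.780000) = 2.098766
s_1 = 2.098766: f = 0.084817, f' = 4.197531 → s_2 = 2.098766 - (0.084817)/(4.197531) = 2.078559

2.078559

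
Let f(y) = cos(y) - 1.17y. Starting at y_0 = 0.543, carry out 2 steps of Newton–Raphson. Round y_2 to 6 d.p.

0.669960

f'(y) = -sin(y) - 1.17
y_0 = 0.543000: f = 0.220852, f' = -1.686707 → y_1 = 0.543000 - (0.220852)/(-1.686707) = 0.673937
y_1 = 0.673937: f = -0.007136, f' = -1.794067 → y_2 = 0.673937 - (-0.007136)/(-1.794067) = 0.669960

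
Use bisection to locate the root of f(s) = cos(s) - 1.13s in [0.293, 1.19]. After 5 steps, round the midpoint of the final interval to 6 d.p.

f(0.293000) = 0.626292, f(1.190000) = -0.973040 (opposite signs)
step 1: m = 0.741500, f(m) = -0.100439 < 0 → root in [0.293000, 0.741500]
step 2: m = 0.517250, f(m) = 0.284690 > 0 → root in [0.517250, 0.741500]
step 3: m = 0.629375, f(m) = 0.097202 > 0 → root in [0.629375, 0.741500]
step 4: m = 0.685437, f(m) = -0.000402 < 0 → root in [0.629375, 0.685437]
step 5: m = 0.657406, f(m) = 0.048711 > 0 → root in [0.657406, 0.685437]
Midpoint of [0.657406, 0.685437] = 0.671422

0.671422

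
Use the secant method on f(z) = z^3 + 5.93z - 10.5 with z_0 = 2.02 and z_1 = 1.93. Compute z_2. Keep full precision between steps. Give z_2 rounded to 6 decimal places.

f(z_0) = 9.721008, f(z_1) = 8.133957
z_2 = 1.930000 - (8.133957)·(1.930000 - 2.020000)/(8.133957 - (9.721008)) = 1.468732; f(z_2) = 1.377889

1.468732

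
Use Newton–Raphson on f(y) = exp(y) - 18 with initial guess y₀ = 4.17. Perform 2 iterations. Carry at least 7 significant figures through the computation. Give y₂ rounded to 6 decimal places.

Newton update: y ← y − f(y)/f'(y).
f'(y) = exp(y)
y_0 = 4.170000: f = 46.715452, f' = 64.715452 → y_1 = 4.170000 - (46.715452)/(64.715452) = 3.448141
y_1 = 3.448141: f = 13.441877, f' = 31.441877 → y_2 = 3.448141 - (13.441877)/(31.441877) = 3.020626

3.020626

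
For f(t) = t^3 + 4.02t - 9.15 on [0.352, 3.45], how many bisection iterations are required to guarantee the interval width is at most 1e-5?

Initial width b − a = 3.45 − 0.352 = 3.098000.
After n steps the width is (b−a)/2^n; need (b−a)/2^n ≤ 1e-5.
So n ≥ log₂(3.098000/1e-5) = log₂(309800.0000) ≈ 18.2410.
Hence n = 19.

19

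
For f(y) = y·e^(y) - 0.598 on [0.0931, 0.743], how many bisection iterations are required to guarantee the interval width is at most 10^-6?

20

Initial width b − a = 0.743 − 0.0931 = 0.649900.
After n steps the width is (b−a)/2^n; need (b−a)/2^n ≤ 10^-6.
So n ≥ log₂(0.649900/10^-6) = log₂(649900.0000) ≈ 19.3099.
Hence n = 20.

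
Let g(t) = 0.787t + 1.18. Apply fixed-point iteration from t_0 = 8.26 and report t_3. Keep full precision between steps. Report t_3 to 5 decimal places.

t_1 = g(8.260000) = 7.680620
t_2 = g(7.680620) = 7.224648
t_3 = g(7.224648) = 6.865798

6.86580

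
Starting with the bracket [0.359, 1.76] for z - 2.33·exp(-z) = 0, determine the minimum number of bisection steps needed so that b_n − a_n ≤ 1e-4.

Initial width b − a = 1.76 − 0.359 = 1.401000.
After n steps the width is (b−a)/2^n; need (b−a)/2^n ≤ 1e-4.
So n ≥ log₂(1.401000/1e-4) = log₂(14010.0000) ≈ 13.7742.
Hence n = 14.

14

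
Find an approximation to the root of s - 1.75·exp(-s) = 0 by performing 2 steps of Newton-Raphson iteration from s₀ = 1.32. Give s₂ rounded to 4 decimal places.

0.7917

f'(s) = 1 + 1.75·exp(-s)
s_0 = 1.320000: f = 0.852513, f' = 1.467487 → s_1 = 1.320000 - (0.852513)/(1.467487) = 0.739066
s_1 = 0.739066: f = -0.096664, f' = 1.835730 → s_2 = 0.739066 - (-0.096664)/(1.835730) = 0.791723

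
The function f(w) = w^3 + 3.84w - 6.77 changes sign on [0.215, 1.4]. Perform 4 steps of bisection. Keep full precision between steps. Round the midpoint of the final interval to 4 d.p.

f(0.215000) = -5.934462, f(1.400000) = 1.350000 (opposite signs)
step 1: m = 0.807500, f(m) = -3.142665 < 0 → root in [0.807500, 1.400000]
step 2: m = 1.103750, f(m) = -1.186941 < 0 → root in [1.103750, 1.400000]
step 3: m = 1.251875, f(m) = -0.000873 < 0 → root in [1.251875, 1.400000]
step 4: m = 1.325937, f(m) = 0.652744 > 0 → root in [1.251875, 1.325937]
Midpoint of [1.251875, 1.325937] = 1.288906

1.2889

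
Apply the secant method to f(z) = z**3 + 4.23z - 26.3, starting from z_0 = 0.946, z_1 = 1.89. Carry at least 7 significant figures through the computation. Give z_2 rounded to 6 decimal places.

2.991963

f(z_0) = -21.451829, f(z_1) = -11.554031
z_2 = 1.890000 - (-11.554031)·(1.890000 - 0.946000)/(-11.554031 - (-21.451829)) = 2.991963; f(z_2) = 13.139578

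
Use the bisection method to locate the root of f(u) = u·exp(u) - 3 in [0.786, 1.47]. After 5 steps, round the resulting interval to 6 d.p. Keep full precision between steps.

f(0.786000) = -1.275044, f(1.470000) = 3.393376 (opposite signs)
step 1: m = 1.128000, f(m) = 0.484924 > 0 → root in [0.786000, 1.128000]
step 2: m = 0.957000, f(m) = -0.508093 < 0 → root in [0.957000, 1.128000]
step 3: m = 1.042500, f(m) = -0.043158 < 0 → root in [1.042500, 1.128000]
step 4: m = 1.085250, f(m) = 0.212535 > 0 → root in [1.042500, 1.085250]
step 5: m = 1.063875, f(m) = 0.082660 > 0 → root in [1.042500, 1.063875]

[1.042500, 1.063875]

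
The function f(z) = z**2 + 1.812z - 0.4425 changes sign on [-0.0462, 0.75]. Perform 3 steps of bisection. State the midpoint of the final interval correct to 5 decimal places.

0.20261

f(-0.046200) = -0.524080, f(0.750000) = 1.479000 (opposite signs)
step 1: m = 0.351900, f(m) = 0.318976 > 0 → root in [-0.046200, 0.351900]
step 2: m = 0.152850, f(m) = -0.142173 < 0 → root in [0.152850, 0.351900]
step 3: m = 0.252375, f(m) = 0.078497 > 0 → root in [0.152850, 0.252375]
Midpoint of [0.152850, 0.252375] = 0.202613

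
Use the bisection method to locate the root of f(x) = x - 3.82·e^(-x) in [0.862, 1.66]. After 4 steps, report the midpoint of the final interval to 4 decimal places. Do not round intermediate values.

f(0.862000) = -0.751249, f(1.660000) = 0.933669 (opposite signs)
step 1: m = 1.261000, f(m) = 0.178525 > 0 → root in [0.862000, 1.261000]
step 2: m = 1.061500, f(m) = -0.259977 < 0 → root in [1.061500, 1.261000]
step 3: m = 1.161250, f(m) = -0.034771 < 0 → root in [1.161250, 1.261000]
step 4: m = 1.211125, f(m) = 0.073292 > 0 → root in [1.161250, 1.211125]
Midpoint of [1.161250, 1.211125] = 1.186187

1.1862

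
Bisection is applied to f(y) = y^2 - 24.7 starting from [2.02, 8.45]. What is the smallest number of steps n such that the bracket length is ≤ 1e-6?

Initial width b − a = 8.45 − 2.02 = 6.430000.
After n steps the width is (b−a)/2^n; need (b−a)/2^n ≤ 1e-6.
So n ≥ log₂(6.430000/1e-6) = log₂(6430000.0000) ≈ 22.6164.
Hence n = 23.

23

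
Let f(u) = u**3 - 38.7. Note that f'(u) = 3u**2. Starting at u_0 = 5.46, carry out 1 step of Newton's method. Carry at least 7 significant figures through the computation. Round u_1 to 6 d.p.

4.072717

u_0 = 5.460000: f = 124.071336, f' = 89.434800 → u_1 = 5.460000 - (124.071336)/(89.434800) = 4.072717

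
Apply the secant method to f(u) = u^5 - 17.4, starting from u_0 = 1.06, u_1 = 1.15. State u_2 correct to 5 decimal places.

3.20751

f(u_0) = -16.061774, f(u_1) = -15.388643
u_2 = 1.150000 - (-15.388643)·(1.150000 - 1.060000)/(-15.388643 - (-16.061774)) = 3.207514; f(u_2) = 322.102476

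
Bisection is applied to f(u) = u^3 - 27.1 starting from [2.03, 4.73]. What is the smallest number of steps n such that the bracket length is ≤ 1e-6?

Initial width b − a = 4.73 − 2.03 = 2.700000.
After n steps the width is (b−a)/2^n; need (b−a)/2^n ≤ 1e-6.
So n ≥ log₂(2.700000/1e-6) = log₂(2700000.0000) ≈ 21.3645.
Hence n = 22.

22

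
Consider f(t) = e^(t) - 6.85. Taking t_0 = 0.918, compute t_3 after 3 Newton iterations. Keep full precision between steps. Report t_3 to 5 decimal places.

1.94510

Newton update: t ← t − f(t)/f'(t).
f'(t) = e^(t)
t_0 = 0.918000: f = -4.345723, f' = 2.504277 → t_1 = 0.918000 - (-4.345723)/(2.504277) = 2.653321
t_1 = 2.653321: f = 7.351117, f' = 14.201117 → t_2 = 2.653321 - (7.351117)/(14.201117) = 2.135677
t_2 = 2.135677: f = 1.612774, f' = 8.462774 → t_3 = 2.135677 - (1.612774)/(8.462774) = 1.945104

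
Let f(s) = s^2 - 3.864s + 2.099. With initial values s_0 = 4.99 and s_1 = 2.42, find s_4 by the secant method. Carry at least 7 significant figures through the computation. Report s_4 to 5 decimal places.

Secant update: s_(k+1) = s_k − f(s_k)·(s_k − s_(k-1))/(f(s_k) − f(s_(k-1))).
f(s_0) = 7.717740, f(s_1) = -1.395480
s_2 = 2.420000 - (-1.395480)·(2.420000 - 4.990000)/(-1.395480 - (7.717740)) = 2.813536; f(s_2) = -0.856518
s_3 = 2.813536 - (-0.856518)·(2.813536 - 2.420000)/(-0.856518 - (-1.395480)) = 3.438943; f(s_3) = 0.637254
s_4 = 3.438943 - (0.637254)·(3.438943 - 2.813536)/(0.637254 - (-0.856518)) = 3.172140; f(s_4) = -0.095677

3.17214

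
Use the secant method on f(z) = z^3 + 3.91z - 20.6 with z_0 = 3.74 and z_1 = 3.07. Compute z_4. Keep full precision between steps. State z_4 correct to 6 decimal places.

2.277043

Secant update: z_(k+1) = z_k − f(z_k)·(z_k − z_(k-1))/(f(z_k) − f(z_(k-1))).
f(z_0) = 46.337024, f(z_1) = 20.338143
z_2 = 3.070000 - (20.338143)·(3.070000 - 3.740000)/(20.338143 - (46.337024)) = 2.545879; f(z_2) = 5.855505
z_3 = 2.545879 - (5.855505)·(2.545879 - 3.070000)/(5.855505 - (20.338143)) = 2.333971; f(z_3) = 1.239944
z_4 = 2.333971 - (1.239944)·(2.333971 - 2.545879)/(1.239944 - (5.855505)) = 2.277043; f(z_4) = 0.109531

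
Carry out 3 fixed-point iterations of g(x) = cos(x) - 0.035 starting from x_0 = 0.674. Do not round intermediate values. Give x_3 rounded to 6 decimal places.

0.730367

x_1 = g(0.674000) = 0.746331
x_2 = g(0.746331) = 0.699185
x_3 = g(0.699185) = 0.730367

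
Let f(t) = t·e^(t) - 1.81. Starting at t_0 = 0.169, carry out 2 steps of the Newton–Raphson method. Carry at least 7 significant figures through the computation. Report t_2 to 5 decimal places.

Newton update: t ← t − f(t)/f'(t).
f'(t) = (t + 1)·e^(t)
t_0 = 0.169000: f = -1.609884, f' = 1.384236 → t_1 = 0.169000 - (-1.609884)/(1.384236) = 1.332012
t_1 = 1.332012: f = 3.236539, f' = 8.835198 → t_2 = 1.332012 - (3.236539)/(8.835198) = 0.965689

0.96569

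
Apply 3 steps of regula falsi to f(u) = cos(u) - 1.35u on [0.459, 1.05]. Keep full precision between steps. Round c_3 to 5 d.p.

False-position update: c = (a·f(b) − b·f(a))/(f(b) − f(a)); replace the endpoint whose sign matches f(c).
f(0.459000) = 0.276846, f(1.050000) = -0.919929
step 1: c = 0.595714, f(c) = 0.023534 > 0 → new bracket [0.595714, 1.050000]
step 2: c = 0.607046, f(c) = 0.001825 > 0 → new bracket [0.607046, 1.050000]
step 3: c = 0.607923, f(c) = 0.000140 > 0 → new bracket [0.607923, 1.050000]

0.60792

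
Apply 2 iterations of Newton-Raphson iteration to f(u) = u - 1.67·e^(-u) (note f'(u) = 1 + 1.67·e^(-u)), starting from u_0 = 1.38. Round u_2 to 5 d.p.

0.77081

Newton update: u ← u − f(u)/f'(u).
u_0 = 1.380000: f = 0.959864, f' = 1.420136 → u_1 = 1.380000 - (0.959864)/(1.420136) = 0.704104
u_1 = 0.704104: f = -0.121796, f' = 1.825901 → u_2 = 0.704104 - (-0.121796)/(1.825901) = 0.770809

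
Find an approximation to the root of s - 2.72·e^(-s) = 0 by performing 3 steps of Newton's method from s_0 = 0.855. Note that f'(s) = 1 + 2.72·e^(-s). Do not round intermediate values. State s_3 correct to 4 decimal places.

Newton update: s ← s − f(s)/f'(s).
s_0 = 0.855000: f = -0.301770, f' = 2.156770 → s_1 = 0.855000 - (-0.301770)/(2.156770) = 0.994918
s_1 = 0.994918: f = -0.010813, f' = 2.005731 → s_2 = 0.994918 - (-0.010813)/(2.005731) = 1.000309
s_2 = 1.000309: f = -0.000015, f' = 2.000323 → s_3 = 1.000309 - (-0.000015)/(2.000323) = 1.000316

1.0003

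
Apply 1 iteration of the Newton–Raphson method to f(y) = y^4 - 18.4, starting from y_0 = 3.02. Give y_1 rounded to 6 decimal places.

f'(y) = 4y^3
y_0 = 3.020000: f = 64.781696, f' = 110.174432 → y_1 = 3.020000 - (64.781696)/(110.174432) = 2.432008

2.432008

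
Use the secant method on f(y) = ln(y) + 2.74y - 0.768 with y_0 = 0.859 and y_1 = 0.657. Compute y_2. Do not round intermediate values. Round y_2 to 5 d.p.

f(y_0) = 1.433674, f(y_1) = 0.612109
y_2 = 0.657000 - (0.612109)·(0.657000 - 0.859000)/(0.612109 - (1.433674)) = 0.506499; f(y_2) = -0.060424

0.50650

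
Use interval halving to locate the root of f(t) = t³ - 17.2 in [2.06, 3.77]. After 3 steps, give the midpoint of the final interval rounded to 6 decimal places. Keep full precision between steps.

2.594375

f(2.060000) = -8.458184, f(3.770000) = 36.382633 (opposite signs)
step 1: m = 2.915000, f(m) = 7.569411 > 0 → root in [2.060000, 2.915000]
step 2: m = 2.487500, f(m) = -1.808205 < 0 → root in [2.487500, 2.915000]
step 3: m = 2.701250, f(m) = 2.510350 > 0 → root in [2.487500, 2.701250]
Midpoint of [2.487500, 2.701250] = 2.594375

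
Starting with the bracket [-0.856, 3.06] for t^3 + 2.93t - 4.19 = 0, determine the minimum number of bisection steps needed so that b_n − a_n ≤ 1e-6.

Initial width b − a = 3.06 − -0.856 = 3.916000.
After n steps the width is (b−a)/2^n; need (b−a)/2^n ≤ 1e-6.
So n ≥ log₂(3.916000/1e-6) = log₂(3916000.0000) ≈ 21.9009.
Hence n = 22.

22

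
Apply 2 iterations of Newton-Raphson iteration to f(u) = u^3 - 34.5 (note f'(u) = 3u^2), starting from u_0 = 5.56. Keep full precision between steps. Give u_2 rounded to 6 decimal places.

3.410404

u_0 = 5.560000: f = 137.379616, f' = 92.740800 → u_1 = 5.560000 - (137.379616)/(92.740800) = 4.078671
u_1 = 4.078671: f = 33.350975, f' = 49.906677 → u_2 = 4.078671 - (33.350975)/(49.906677) = 3.410404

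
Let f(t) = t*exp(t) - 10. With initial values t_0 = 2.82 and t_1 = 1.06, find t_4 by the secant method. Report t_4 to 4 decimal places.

1.6709

f(t_0) = 37.310719, f(t_1) = -6.940447
t_2 = 1.060000 - (-6.940447)·(1.060000 - 2.820000)/(-6.940447 - (37.310719)) = 1.336042; f(t_2) = -4.917752
t_3 = 1.336042 - (-4.917752)·(1.336042 - 1.060000)/(-4.917752 - (-6.940447)) = 2.007180; f(t_3) = 4.938030
t_4 = 2.007180 - (4.938030)·(2.007180 - 1.336042)/(4.938030 - (-4.917752)) = 1.670920; f(t_4) = -1.115616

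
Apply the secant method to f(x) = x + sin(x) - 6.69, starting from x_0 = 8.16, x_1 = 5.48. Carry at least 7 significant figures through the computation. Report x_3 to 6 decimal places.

f(x_0) = 2.423541, f(x_1) = -1.929572
x_2 = 5.480000 - (-1.929572)·(5.480000 - 8.160000)/(-1.929572 - (2.423541)) = 6.667944; f(x_2) = 0.353279
x_3 = 6.667944 - (0.353279)·(6.667944 - 5.480000)/(0.353279 - (-1.929572)) = 6.484105; f(x_3) = -0.006324

6.484105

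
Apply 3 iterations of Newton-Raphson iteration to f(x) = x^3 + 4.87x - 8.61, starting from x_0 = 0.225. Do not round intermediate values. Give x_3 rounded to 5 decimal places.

f'(x) = 3x^2 + 4.87
x_0 = 0.225000: f = -7.502859, f' = 5.021875 → x_1 = 0.225000 - (-7.502859)/(5.021875) = 1.719035
x_1 = 1.719035: f = 4.841595, f' = 13.735249 → x_2 = 1.719035 - (4.841595)/(13.735249) = 1.366541
x_2 = 1.366541: f = 0.596983, f' = 10.472305 → x_3 = 1.366541 - (0.596983)/(10.472305) = 1.309535

1.30954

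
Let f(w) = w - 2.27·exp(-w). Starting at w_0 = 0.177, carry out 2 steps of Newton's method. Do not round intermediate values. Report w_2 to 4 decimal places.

0.9071

f'(w) = 1 + 2.27·exp(-w)
w_0 = 0.177000: f = -1.724760, f' = 2.901760 → w_1 = 0.177000 - (-1.724760)/(2.901760) = 0.771384
w_1 = 0.771384: f = -0.278202, f' = 2.049586 → w_2 = 0.771384 - (-0.278202)/(2.049586) = 0.907120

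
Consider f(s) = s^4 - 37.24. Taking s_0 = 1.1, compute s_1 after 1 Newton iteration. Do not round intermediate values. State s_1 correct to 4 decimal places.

7.8197

Newton update: s ← s − f(s)/f'(s).
f'(s) = 4s^3
s_0 = 1.100000: f = -35.775900, f' = 5.324000 → s_1 = 1.100000 - (-35.775900)/(5.324000) = 7.819741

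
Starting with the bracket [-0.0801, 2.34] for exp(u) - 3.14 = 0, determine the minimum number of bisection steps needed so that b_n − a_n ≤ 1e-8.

28

Initial width b − a = 2.34 − -0.0801 = 2.420100.
After n steps the width is (b−a)/2^n; need (b−a)/2^n ≤ 1e-8.
So n ≥ log₂(2.420100/1e-8) = log₂(242010000.0000) ≈ 27.8505.
Hence n = 28.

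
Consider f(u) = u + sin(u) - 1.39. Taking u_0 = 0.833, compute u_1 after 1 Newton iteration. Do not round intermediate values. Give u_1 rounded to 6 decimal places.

f'(u) = 1 + cos(u)
u_0 = 0.833000: f = 0.182953, f' = 1.672659 → u_1 = 0.833000 - (0.182953)/(1.672659) = 0.723622

0.723622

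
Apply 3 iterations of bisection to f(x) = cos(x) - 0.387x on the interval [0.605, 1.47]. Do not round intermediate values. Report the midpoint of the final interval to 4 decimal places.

f(0.605000) = 0.588367, f(1.470000) = -0.468264 (opposite signs)
step 1: m = 1.037500, f(m) = 0.106862 > 0 → root in [1.037500, 1.470000]
step 2: m = 1.253750, f(m) = -0.173440 < 0 → root in [1.037500, 1.253750]
step 3: m = 1.145625, f(m) = -0.030880 < 0 → root in [1.037500, 1.145625]
Midpoint of [1.037500, 1.145625] = 1.091563

1.0916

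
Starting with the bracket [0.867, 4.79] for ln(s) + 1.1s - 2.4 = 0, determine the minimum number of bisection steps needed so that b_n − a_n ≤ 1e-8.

29

Initial width b − a = 4.79 − 0.867 = 3.923000.
After n steps the width is (b−a)/2^n; need (b−a)/2^n ≤ 1e-8.
So n ≥ log₂(3.923000/1e-8) = log₂(392300000.0000) ≈ 28.5474.
Hence n = 29.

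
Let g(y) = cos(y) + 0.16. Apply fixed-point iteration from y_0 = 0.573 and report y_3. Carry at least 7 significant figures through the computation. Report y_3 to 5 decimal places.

0.92480

y_1 = g(0.573000) = 1.000278
y_2 = g(1.000278) = 0.700068
y_3 = g(0.700068) = 0.924798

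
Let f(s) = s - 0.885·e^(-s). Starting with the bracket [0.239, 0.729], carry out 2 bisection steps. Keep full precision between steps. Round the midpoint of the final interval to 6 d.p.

f(0.239000) = -0.457862, f(0.729000) = 0.302084 (opposite signs)
step 1: m = 0.484000, f(m) = -0.061437 < 0 → root in [0.484000, 0.729000]
step 2: m = 0.606500, f(m) = 0.123949 > 0 → root in [0.484000, 0.606500]
Midpoint of [0.484000, 0.606500] = 0.545250

0.545250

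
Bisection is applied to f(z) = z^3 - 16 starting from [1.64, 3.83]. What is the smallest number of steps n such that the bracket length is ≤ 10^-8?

Initial width b − a = 3.83 − 1.64 = 2.190000.
After n steps the width is (b−a)/2^n; need (b−a)/2^n ≤ 10^-8.
So n ≥ log₂(2.190000/10^-8) = log₂(219000000.0000) ≈ 27.7064.
Hence n = 28.

28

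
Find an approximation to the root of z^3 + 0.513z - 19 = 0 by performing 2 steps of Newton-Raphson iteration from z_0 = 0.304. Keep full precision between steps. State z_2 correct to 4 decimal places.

f'(z) = 3z^2 + 0.513
z_0 = 0.304000: f = -18.815954, f' = 0.790248 → z_1 = 0.304000 - (-18.815954)/(0.790248) = 24.114188
z_1 = 24.114188: f = 14015.627929, f' = 1744.995205 → z_2 = 24.114188 - (14015.627929)/(1744.995205) = 16.082288

16.0823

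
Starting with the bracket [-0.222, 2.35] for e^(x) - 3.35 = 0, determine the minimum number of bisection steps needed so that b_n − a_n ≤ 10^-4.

Initial width b − a = 2.35 − -0.222 = 2.572000.
After n steps the width is (b−a)/2^n; need (b−a)/2^n ≤ 10^-4.
So n ≥ log₂(2.572000/10^-4) = log₂(25720.0000) ≈ 14.6506.
Hence n = 15.

15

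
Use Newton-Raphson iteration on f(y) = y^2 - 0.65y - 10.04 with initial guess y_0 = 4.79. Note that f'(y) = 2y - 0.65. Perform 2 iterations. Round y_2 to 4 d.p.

3.5152

y_0 = 4.790000: f = 9.790600, f' = 8.930000 → y_1 = 4.790000 - (9.790600)/(8.930000) = 3.693628
y_1 = 3.693628: f = 1.202031, f' = 6.737256 → y_2 = 3.693628 - (1.202031)/(6.737256) = 3.515213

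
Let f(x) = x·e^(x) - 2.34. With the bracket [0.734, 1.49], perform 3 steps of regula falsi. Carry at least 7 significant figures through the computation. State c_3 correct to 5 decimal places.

0.91708

f(0.734000) = -0.810786, f(1.490000) = 4.271272
step 1: c = 0.854611, f(c) = -0.331269 < 0 → new bracket [0.854611, 1.490000]
step 2: c = 0.900344, f(c) = -0.124751 < 0 → new bracket [0.900344, 1.490000]
step 3: c = 0.917077, f(c) = -0.045504 < 0 → new bracket [0.917077, 1.490000]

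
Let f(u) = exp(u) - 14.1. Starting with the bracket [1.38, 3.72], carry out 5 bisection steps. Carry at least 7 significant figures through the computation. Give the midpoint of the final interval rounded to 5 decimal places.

2.65969

f(1.380000) = -10.125098, f(3.720000) = 27.164394 (opposite signs)
step 1: m = 2.550000, f(m) = -1.292896 < 0 → root in [2.550000, 3.720000]
step 2: m = 3.135000, f(m) = 8.888636 > 0 → root in [2.550000, 3.135000]
step 3: m = 2.842500, f(m) = 3.058608 > 0 → root in [2.550000, 2.842500]
step 4: m = 2.696250, f(m) = 0.724037 > 0 → root in [2.550000, 2.696250]
step 5: m = 2.623125, f(m) = -0.321285 < 0 → root in [2.623125, 2.696250]
Midpoint of [2.623125, 2.696250] = 2.659687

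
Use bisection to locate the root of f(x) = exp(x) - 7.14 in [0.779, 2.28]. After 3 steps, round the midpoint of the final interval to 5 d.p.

f(0.779000) = -4.960708, f(2.280000) = 2.636680 (opposite signs)
step 1: m = 1.529500, f(m) = -2.524132 < 0 → root in [1.529500, 2.280000]
step 2: m = 1.904750, f(m) = -0.422272 < 0 → root in [1.904750, 2.280000]
step 3: m = 2.092375, f(m) = 0.964140 > 0 → root in [1.904750, 2.092375]
Midpoint of [1.904750, 2.092375] = 1.998562

1.99856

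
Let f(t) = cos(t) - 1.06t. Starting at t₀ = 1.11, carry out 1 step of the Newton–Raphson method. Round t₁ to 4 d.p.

f'(t) = -sin(t) - 1.06
t_0 = 1.110000: f = -0.731938, f' = -1.955699 → t_1 = 1.110000 - (-0.731938)/(-1.955699) = 0.735741

0.7357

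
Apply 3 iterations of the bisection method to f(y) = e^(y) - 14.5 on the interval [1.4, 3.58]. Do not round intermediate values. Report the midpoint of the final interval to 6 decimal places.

f(1.400000) = -10.444800, f(3.580000) = 21.373541 (opposite signs)
step 1: m = 2.490000, f(m) = -2.438724 < 0 → root in [2.490000, 3.580000]
step 2: m = 3.035000, f(m) = 6.300978 > 0 → root in [2.490000, 3.035000]
step 3: m = 2.762500, f(m) = 1.339392 > 0 → root in [2.490000, 2.762500]
Midpoint of [2.490000, 2.762500] = 2.626250

2.626250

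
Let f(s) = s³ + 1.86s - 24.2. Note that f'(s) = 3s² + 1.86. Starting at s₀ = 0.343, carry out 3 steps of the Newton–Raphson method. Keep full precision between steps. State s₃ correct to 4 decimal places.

4.9882

s_0 = 0.343000: f = -23.521666, f' = 2.212947 → s_1 = 0.343000 - (-23.521666)/(2.212947) = 10.972114
s_1 = 10.972114: f = 1317.111229, f' = 363.021870 → s_2 = 10.972114 - (1317.111229)/(363.021870) = 7.343927
s_2 = 7.343927: f = 385.541691, f' = 163.659801 → s_3 = 7.343927 - (385.541691)/(163.659801) = 4.988177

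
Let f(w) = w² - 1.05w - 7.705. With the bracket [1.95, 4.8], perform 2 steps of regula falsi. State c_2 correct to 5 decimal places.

f(1.950000) = -5.950000, f(4.800000) = 10.295000
step 1: c = 2.993860, f(c) = -1.885357 < 0 → new bracket [2.993860, 4.800000]
step 2: c = 3.273426, f(c) = -0.426779 < 0 → new bracket [3.273426, 4.800000]

3.27343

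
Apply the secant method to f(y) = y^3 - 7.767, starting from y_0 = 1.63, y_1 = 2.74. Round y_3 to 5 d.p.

f(y_0) = -3.436253, f(y_1) = 12.803824
y_2 = 2.740000 - (12.803824)·(2.740000 - 1.630000)/(12.803824 - (-3.436253)) = 1.864866; f(y_2) = -1.281509
y_3 = 1.864866 - (-1.281509)·(1.864866 - 2.740000)/(-1.281509 - (12.803824)) = 1.944487; f(y_3) = -0.414834

1.94449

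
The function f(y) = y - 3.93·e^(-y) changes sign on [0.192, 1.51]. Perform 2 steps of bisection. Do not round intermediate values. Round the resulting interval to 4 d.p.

f(0.192000) = -3.051456, f(1.510000) = 0.641824 (opposite signs)
step 1: m = 0.851000, f(m) = -0.827062 < 0 → root in [0.851000, 1.510000]
step 2: m = 1.180500, f(m) = -0.026502 < 0 → root in [1.180500, 1.510000]

[1.1805, 1.5100]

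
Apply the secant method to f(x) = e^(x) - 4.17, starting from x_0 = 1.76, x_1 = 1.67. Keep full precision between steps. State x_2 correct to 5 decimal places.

1.46452

f(x_0) = 1.642437, f(x_1) = 1.142168
x_2 = 1.670000 - (1.142168)·(1.670000 - 1.760000)/(1.142168 - (1.642437)) = 1.464521; f(x_2) = 0.155469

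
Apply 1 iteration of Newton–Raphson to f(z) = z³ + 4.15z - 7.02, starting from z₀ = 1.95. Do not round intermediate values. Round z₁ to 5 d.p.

1.40445

Newton update: z ← z − f(z)/f'(z).
f'(z) = 3z² + 4.15
z_0 = 1.950000: f = 8.487375, f' = 15.557500 → z_1 = 1.950000 - (8.487375)/(15.557500) = 1.404451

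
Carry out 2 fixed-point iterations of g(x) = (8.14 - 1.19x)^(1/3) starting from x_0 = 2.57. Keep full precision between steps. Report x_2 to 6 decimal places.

1.826571

x_1 = g(2.570000) = 1.719239
x_2 = g(1.719239) = 1.826571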